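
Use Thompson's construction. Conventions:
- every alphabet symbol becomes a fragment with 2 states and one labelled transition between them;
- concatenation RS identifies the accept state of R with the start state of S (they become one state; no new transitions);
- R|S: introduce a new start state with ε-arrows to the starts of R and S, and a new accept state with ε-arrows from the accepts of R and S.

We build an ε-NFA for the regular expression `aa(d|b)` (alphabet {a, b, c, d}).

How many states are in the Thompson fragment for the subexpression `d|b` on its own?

6

Fragment for `d|b`:
Each of the 2 symbol leaves contributes a 2-state fragment.
  d|b = 6 states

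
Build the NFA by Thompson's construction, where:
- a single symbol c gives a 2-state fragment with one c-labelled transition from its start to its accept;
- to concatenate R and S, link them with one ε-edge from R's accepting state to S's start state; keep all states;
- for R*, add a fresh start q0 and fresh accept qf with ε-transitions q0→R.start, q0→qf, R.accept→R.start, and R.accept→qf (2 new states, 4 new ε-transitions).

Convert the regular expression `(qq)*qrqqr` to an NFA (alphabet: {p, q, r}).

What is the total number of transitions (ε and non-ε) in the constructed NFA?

17

Per subexpression:
Each of the 7 symbol leaves contributes 1 transition (1 symbol, 0 ε).
  qq : 3 transitions (2 symbol, 1 ε)
  (qq)* : 7 transitions (2 symbol, 5 ε)
  (qq)*qrqqr : 17 transitions (7 symbol, 10 ε)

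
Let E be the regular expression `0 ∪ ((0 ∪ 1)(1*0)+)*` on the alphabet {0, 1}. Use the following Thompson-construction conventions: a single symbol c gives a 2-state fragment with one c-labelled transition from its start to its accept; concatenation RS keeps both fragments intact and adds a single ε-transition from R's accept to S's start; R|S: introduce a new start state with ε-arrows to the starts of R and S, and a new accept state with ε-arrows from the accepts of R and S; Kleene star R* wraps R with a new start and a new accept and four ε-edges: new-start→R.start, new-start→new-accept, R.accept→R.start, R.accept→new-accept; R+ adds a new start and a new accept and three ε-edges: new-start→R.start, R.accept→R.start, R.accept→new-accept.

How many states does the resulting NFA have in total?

20

By structural recursion:
Each of the 5 symbol leaves contributes a 2-state fragment.
  0 ∪ 1 : 6 states
  1* : 4 states
  1*0 : 6 states
  (1*0)+ : 8 states
  (0 ∪ 1)(1*0)+ : 14 states
  ((0 ∪ 1)(1*0)+)* : 16 states
  0 ∪ ((0 ∪ 1)(1*0)+)* : 20 states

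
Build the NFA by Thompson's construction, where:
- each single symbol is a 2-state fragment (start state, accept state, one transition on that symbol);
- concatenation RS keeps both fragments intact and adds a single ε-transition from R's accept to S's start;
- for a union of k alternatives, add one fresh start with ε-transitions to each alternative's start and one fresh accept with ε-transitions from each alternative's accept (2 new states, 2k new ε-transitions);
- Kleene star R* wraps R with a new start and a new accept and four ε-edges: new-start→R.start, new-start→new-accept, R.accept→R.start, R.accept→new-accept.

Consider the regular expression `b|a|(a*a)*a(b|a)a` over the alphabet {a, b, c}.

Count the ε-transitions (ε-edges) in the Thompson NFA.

Per subexpression:
Each of the 8 symbol leaves contributes 0 ε-transitions.
  a* = 4 ε-transitions
  a*a = 5 ε-transitions
  (a*a)* = 9 ε-transitions
  b|a = 4 ε-transitions
  (a*a)*a(b|a)a = 16 ε-transitions
  b|a|(a*a)*a(b|a)a = 22 ε-transitions

22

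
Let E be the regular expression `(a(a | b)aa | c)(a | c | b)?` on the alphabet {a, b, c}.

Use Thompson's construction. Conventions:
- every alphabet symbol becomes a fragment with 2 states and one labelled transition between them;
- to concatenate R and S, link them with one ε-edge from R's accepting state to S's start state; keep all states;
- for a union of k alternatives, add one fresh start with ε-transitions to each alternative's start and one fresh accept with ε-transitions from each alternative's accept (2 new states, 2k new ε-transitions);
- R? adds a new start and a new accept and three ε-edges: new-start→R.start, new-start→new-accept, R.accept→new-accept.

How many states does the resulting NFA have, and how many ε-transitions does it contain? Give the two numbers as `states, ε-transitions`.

Recursing over subexpressions:
Each of the 9 symbol leaves contributes 2 states and 0 ε-transitions.
  a | b → 6 states, 4 ε-transitions
  a(a | b)aa → 12 states, 7 ε-transitions
  a(a | b)aa | c → 16 states, 11 ε-transitions
  a | c | b → 8 states, 6 ε-transitions
  (a | c | b)? → 10 states, 9 ε-transitions
  (a(a | b)aa | c)(a | c | b)? → 26 states, 21 ε-transitions

26, 21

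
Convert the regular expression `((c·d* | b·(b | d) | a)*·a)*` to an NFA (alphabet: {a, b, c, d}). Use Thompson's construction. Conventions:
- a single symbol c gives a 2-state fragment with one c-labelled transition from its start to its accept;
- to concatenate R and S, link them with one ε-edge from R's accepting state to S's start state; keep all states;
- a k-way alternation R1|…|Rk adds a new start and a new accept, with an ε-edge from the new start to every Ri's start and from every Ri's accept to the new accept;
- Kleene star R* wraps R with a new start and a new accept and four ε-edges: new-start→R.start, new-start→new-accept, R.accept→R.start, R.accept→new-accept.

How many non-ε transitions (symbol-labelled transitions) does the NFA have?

7

Building bottom-up:
Each of the 7 symbol leaves contributes exactly 1 symbol transition.
  d* : 1 symbol transition
  c·d* : 2 symbol transitions
  b | d : 2 symbol transitions
  b·(b | d) : 3 symbol transitions
  c·d* | b·(b | d) | a : 6 symbol transitions
  (c·d* | b·(b | d) | a)* : 6 symbol transitions
  (c·d* | b·(b | d) | a)*·a : 7 symbol transitions
  ((c·d* | b·(b | d) | a)*·a)* : 7 symbol transitions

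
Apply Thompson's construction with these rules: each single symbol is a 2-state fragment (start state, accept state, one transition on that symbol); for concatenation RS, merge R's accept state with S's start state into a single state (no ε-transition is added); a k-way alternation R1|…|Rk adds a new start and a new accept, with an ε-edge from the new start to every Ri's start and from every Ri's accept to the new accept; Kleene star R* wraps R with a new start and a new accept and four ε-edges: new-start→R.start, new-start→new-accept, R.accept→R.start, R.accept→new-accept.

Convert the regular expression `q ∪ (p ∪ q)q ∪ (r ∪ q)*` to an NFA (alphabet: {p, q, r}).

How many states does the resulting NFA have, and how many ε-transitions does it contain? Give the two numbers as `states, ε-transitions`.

Per subexpression:
Each of the 6 symbol leaves contributes 2 states and 0 ε-transitions.
  p ∪ q — 6 states, 4 ε-transitions
  (p ∪ q)q — 7 states, 4 ε-transitions
  r ∪ q — 6 states, 4 ε-transitions
  (r ∪ q)* — 8 states, 8 ε-transitions
  q ∪ (p ∪ q)q ∪ (r ∪ q)* — 19 states, 18 ε-transitions

19, 18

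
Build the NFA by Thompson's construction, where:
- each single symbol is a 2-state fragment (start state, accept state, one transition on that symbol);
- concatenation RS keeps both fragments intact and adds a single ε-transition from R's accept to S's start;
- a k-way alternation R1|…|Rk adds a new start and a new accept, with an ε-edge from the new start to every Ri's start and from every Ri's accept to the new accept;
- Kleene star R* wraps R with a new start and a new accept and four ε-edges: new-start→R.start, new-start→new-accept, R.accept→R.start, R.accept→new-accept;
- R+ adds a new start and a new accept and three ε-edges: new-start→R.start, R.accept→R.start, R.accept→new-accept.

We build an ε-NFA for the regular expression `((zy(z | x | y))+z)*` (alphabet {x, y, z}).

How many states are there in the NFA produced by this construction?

18

Building bottom-up:
Each of the 6 symbol leaves contributes a 2-state fragment.
  z | x | y = 8 states
  zy(z | x | y) = 12 states
  (zy(z | x | y))+ = 14 states
  (zy(z | x | y))+z = 16 states
  ((zy(z | x | y))+z)* = 18 states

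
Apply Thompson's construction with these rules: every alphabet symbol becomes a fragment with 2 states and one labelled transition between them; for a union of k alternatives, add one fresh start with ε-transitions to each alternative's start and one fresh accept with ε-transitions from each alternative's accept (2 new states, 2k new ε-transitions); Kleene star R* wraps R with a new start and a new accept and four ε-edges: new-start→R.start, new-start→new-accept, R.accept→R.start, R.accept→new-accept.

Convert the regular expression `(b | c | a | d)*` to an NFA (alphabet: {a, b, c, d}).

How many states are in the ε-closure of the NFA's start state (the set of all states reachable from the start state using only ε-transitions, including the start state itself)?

7

Let C(F) = |ε-closure(F.start)| within fragment F, and note whether F accepts ε. Symbol fragments have C = 1 and do not accept ε. Then:
  b | c | a | d : new start ε-reaches every alternative's start; none of them accept ε, so the new accept is not reached: C = 1 + 1 + 1 + 1 + 1 = 5
  (b | c | a | d)* : the star's fresh start ε-reaches both the body's start and the fresh accept: C = 2 + 5 = 7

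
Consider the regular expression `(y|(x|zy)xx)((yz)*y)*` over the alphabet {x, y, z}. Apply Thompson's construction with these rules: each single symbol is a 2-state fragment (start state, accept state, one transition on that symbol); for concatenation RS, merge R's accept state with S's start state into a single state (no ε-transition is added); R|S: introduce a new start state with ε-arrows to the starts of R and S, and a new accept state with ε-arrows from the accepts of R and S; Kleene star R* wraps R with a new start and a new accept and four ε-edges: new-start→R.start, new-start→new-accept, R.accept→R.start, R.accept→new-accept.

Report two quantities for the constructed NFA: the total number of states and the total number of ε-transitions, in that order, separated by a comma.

20, 16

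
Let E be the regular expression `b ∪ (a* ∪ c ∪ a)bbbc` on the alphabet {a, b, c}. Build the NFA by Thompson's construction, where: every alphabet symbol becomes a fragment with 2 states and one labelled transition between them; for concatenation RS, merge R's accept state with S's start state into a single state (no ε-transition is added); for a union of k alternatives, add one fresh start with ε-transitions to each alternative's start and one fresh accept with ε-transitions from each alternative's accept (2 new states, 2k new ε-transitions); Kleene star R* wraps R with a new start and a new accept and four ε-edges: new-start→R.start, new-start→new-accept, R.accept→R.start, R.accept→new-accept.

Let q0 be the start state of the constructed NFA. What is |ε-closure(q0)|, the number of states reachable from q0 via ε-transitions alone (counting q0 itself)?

9

Work bottom-up. For each fragment F, track |ε-closure(F.start)| and whether F's accept lies in that closure (i.e. whether F accepts ε). A single-symbol fragment has closure size 1 and does not accept ε.
  a* : C = 1 (new start) + 1 (body) + 1 (new accept) = 3
  a* ∪ c ∪ a : C = 1 (new start) + (3 + 1 + 1) + 1 (new accept, since some branch ε-reaches its own accept) = 7
  (a* ∪ c ∪ a)bbbc : C = 7 + (1−1) = 7 (closure spills across the concat boundary because the left factor accepts ε)
  b ∪ (a* ∪ c ∪ a)bbbc : new start ε-reaches every alternative's start; none of them accept ε, so the new accept is not reached: C = 1 + 1 + 7 = 9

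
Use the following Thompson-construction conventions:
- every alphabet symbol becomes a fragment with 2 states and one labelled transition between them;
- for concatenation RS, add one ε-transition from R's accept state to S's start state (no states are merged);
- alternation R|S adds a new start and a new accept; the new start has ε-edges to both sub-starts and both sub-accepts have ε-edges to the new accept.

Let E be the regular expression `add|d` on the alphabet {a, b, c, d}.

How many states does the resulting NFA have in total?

Recursing over subexpressions:
Each of the 4 symbol leaves contributes a 2-state fragment.
  add → 6 states
  add|d → 10 states

10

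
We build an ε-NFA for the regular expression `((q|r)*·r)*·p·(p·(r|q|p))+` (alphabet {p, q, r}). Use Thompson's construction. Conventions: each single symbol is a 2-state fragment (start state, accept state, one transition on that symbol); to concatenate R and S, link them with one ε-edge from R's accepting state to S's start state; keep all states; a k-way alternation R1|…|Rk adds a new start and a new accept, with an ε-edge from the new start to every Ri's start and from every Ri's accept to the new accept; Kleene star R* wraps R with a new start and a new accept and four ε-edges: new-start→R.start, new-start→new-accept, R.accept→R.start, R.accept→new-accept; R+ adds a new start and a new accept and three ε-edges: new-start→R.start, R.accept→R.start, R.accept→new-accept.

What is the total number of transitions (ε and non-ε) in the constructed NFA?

33

Per subexpression:
Each of the 8 symbol leaves contributes 1 transition (1 symbol, 0 ε).
  q|r = 6 transitions (2 symbol, 4 ε)
  (q|r)* = 10 transitions (2 symbol, 8 ε)
  (q|r)*·r = 12 transitions (3 symbol, 9 ε)
  ((q|r)*·r)* = 16 transitions (3 symbol, 13 ε)
  r|q|p = 9 transitions (3 symbol, 6 ε)
  p·(r|q|p) = 11 transitions (4 symbol, 7 ε)
  (p·(r|q|p))+ = 14 transitions (4 symbol, 10 ε)
  ((q|r)*·r)*·p·(p·(r|q|p))+ = 33 transitions (8 symbol, 25 ε)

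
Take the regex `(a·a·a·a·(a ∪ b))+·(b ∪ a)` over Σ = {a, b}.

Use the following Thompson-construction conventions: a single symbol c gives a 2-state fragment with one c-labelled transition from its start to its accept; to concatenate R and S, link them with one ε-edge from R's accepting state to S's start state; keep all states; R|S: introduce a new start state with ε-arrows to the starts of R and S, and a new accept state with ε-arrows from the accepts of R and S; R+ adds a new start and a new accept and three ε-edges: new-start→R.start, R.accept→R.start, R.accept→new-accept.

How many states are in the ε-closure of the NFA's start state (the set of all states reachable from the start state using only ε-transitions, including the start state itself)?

2

Let C(F) = |ε-closure(F.start)| within fragment F, and note whether F accepts ε. Symbol fragments have C = 1 and do not accept ε. Then:
  a ∪ b : |ε-closure| = 1 + 1 + 1 = 3 (the new accept is not ε-reachable since no branch accepts ε)
  a·a·a·a·(a ∪ b) : |ε-closure| equals the left operand's closure size = 1 (its accept is not ε-reachable, so the closure stops there)
  (a·a·a·a·(a ∪ b))+ : new start ε-reaches only the body's start; the new accept needs a symbol first: |ε-closure| = 1 + 1 = 2
  b ∪ a : |ε-closure| = 1 + 1 + 1 = 3 (the new accept is not ε-reachable since no branch accepts ε)
  (a·a·a·a·(a ∪ b))+·(b ∪ a) : |ε-closure| equals the left operand's closure size = 2 (its accept is not ε-reachable, so the closure stops there)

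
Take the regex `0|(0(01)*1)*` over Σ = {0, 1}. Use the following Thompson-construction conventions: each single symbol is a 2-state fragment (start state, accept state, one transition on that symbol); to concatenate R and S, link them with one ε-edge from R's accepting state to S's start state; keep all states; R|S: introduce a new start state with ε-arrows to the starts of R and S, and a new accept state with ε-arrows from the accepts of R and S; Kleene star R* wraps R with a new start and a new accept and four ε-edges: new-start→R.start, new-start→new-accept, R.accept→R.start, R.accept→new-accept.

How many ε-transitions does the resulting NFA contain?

15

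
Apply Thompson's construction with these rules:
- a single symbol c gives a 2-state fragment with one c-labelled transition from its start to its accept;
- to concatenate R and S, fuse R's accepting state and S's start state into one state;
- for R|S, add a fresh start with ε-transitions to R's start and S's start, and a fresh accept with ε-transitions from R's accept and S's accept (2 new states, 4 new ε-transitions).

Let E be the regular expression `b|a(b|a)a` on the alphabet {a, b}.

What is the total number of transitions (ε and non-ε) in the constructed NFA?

13

Bottom-up over the parse tree:
Each of the 5 symbol leaves contributes 1 transition (1 symbol, 0 ε).
  b|a : 6 transitions (2 symbol, 4 ε)
  a(b|a)a : 8 transitions (4 symbol, 4 ε)
  b|a(b|a)a : 13 transitions (5 symbol, 8 ε)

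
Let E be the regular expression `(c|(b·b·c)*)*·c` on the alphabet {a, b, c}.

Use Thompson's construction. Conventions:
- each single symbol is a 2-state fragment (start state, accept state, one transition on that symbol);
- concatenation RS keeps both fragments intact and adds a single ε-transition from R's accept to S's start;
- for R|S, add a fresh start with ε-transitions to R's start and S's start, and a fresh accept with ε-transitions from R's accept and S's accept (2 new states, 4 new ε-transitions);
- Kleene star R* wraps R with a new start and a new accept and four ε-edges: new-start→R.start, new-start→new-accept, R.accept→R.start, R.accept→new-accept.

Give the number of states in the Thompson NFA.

16

Recursing over subexpressions:
Each of the 5 symbol leaves contributes a 2-state fragment.
  b·b·c = 6 states
  (b·b·c)* = 8 states
  c|(b·b·c)* = 12 states
  (c|(b·b·c)*)* = 14 states
  (c|(b·b·c)*)*·c = 16 states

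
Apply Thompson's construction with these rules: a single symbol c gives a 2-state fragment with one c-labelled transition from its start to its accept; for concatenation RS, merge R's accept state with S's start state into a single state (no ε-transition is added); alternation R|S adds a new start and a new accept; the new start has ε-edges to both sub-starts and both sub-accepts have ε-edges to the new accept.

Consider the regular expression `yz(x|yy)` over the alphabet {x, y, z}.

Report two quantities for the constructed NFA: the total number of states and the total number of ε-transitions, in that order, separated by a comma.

By structural recursion:
Each of the 5 symbol leaves contributes 2 states and 0 ε-transitions.
  yy = 3 states, 0 ε-transitions
  x|yy = 7 states, 4 ε-transitions
  yz(x|yy) = 9 states, 4 ε-transitions

9, 4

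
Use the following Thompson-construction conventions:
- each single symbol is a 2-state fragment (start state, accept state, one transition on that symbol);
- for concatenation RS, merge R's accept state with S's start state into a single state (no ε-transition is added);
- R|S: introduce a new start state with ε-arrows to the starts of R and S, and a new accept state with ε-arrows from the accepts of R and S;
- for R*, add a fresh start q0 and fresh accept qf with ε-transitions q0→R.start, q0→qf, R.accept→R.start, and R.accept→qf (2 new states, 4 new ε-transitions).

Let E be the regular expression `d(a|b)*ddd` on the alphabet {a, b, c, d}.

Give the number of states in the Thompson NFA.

12

Recursing over subexpressions:
Each of the 6 symbol leaves contributes a 2-state fragment.
  a|b : 6 states
  (a|b)* : 8 states
  d(a|b)*ddd : 12 states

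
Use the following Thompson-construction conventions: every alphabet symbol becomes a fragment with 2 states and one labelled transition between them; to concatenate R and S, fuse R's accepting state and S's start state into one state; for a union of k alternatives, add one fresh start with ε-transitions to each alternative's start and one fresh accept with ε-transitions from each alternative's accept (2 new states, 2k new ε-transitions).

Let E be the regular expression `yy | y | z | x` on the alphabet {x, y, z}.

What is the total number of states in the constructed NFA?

11

Recursing over subexpressions:
Each of the 5 symbol leaves contributes a 2-state fragment.
  yy = 3 states
  yy | y | z | x = 11 states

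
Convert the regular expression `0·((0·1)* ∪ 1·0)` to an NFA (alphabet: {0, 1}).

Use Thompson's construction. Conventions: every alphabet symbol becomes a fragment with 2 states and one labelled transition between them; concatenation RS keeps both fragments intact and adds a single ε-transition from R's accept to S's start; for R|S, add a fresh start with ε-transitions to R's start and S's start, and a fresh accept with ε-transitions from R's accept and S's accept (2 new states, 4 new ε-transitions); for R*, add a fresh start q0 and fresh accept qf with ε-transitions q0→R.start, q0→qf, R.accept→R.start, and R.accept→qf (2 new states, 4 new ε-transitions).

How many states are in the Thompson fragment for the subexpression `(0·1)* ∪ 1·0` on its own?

12

Fragment for `(0·1)* ∪ 1·0`:
Each of the 4 symbol leaves contributes a 2-state fragment.
  0·1 = 4 states
  (0·1)* = 6 states
  1·0 = 4 states
  (0·1)* ∪ 1·0 = 12 states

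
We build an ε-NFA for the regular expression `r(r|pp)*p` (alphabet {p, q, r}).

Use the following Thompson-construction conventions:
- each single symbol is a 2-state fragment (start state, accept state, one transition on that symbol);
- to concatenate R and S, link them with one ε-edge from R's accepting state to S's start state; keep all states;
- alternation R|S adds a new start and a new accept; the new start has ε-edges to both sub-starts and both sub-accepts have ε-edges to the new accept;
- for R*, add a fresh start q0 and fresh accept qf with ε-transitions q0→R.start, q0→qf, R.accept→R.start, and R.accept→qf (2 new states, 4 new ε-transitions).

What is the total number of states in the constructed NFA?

14

Building bottom-up:
Each of the 5 symbol leaves contributes a 2-state fragment.
  pp — 4 states
  r|pp — 8 states
  (r|pp)* — 10 states
  r(r|pp)*p — 14 states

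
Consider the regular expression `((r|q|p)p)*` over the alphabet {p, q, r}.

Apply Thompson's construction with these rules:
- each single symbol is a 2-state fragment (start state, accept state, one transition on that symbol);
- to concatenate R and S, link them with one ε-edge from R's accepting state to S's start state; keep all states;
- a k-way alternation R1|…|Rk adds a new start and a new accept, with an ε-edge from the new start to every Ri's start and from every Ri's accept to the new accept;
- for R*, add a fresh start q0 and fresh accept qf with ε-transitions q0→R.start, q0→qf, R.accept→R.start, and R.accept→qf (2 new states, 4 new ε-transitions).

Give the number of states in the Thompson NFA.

Bottom-up over the parse tree:
Each of the 4 symbol leaves contributes a 2-state fragment.
  r|q|p → 8 states
  (r|q|p)p → 10 states
  ((r|q|p)p)* → 12 states

12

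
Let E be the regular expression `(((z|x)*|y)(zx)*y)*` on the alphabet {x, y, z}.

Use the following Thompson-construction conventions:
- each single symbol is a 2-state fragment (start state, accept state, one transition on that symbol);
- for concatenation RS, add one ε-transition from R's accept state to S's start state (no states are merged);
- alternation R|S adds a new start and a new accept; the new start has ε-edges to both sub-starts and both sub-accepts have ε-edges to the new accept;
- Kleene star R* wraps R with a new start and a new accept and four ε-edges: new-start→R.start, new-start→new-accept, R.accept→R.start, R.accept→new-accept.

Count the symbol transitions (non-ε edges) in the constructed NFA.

6

Per subexpression:
Each of the 6 symbol leaves contributes exactly 1 symbol transition.
  z|x = 2 symbol transitions
  (z|x)* = 2 symbol transitions
  (z|x)*|y = 3 symbol transitions
  zx = 2 symbol transitions
  (zx)* = 2 symbol transitions
  ((z|x)*|y)(zx)*y = 6 symbol transitions
  (((z|x)*|y)(zx)*y)* = 6 symbol transitions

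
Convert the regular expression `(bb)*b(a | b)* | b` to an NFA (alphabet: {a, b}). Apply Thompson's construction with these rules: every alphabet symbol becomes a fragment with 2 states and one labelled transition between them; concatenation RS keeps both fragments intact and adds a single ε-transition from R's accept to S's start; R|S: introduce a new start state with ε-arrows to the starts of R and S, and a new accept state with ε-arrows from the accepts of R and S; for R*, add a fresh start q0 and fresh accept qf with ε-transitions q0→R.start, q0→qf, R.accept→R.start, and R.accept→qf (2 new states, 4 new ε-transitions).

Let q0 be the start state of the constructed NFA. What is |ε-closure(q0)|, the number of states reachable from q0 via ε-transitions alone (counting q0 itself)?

6

Compute the ε-closure size of each fragment's start state recursively; a symbol fragment's start has no outgoing ε-edge, so its closure is just itself (size 1).
  bb → C equals the left operand's closure size = 1 (its accept is not ε-reachable, so the closure stops there)
  (bb)* → C = 1 (new start) + 1 (body) + 1 (new accept) = 3
  a | b → new start ε-reaches every alternative's start; none of them accept ε, so the new accept is not reached: C = 1 + 1 + 1 = 3
  (a | b)* → C = 1 (new start) + 3 (body) + 1 (new accept) = 5
  (bb)*b(a | b)* → C = 3 + 1 = 4 (closure spills across the concat boundary because the left factor accepts ε)
  (bb)*b(a | b)* | b → C = 1 + 4 + 1 = 6 (the new accept is not ε-reachable since no branch accepts ε)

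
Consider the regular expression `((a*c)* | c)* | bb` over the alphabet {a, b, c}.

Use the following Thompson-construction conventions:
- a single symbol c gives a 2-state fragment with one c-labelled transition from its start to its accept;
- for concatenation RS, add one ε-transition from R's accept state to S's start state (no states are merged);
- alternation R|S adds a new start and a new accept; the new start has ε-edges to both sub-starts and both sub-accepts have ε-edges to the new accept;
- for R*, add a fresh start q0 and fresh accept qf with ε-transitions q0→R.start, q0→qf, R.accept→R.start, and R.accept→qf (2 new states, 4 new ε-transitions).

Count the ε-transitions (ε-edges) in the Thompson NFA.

22

By structural recursion:
Each of the 5 symbol leaves contributes 0 ε-transitions.
  a* → 4 ε-transitions
  a*c → 5 ε-transitions
  (a*c)* → 9 ε-transitions
  (a*c)* | c → 13 ε-transitions
  ((a*c)* | c)* → 17 ε-transitions
  bb → 1 ε-transition
  ((a*c)* | c)* | bb → 22 ε-transitions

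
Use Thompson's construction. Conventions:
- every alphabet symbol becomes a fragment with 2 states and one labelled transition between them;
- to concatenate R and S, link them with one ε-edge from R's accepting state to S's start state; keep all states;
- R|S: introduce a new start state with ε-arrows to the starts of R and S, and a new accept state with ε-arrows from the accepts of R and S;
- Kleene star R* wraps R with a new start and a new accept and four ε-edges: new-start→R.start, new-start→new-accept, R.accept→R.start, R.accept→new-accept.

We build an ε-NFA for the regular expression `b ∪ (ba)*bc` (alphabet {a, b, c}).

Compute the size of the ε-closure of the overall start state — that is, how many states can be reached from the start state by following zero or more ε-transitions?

6

Work bottom-up. For each fragment F, track |ε-closure(F.start)| and whether F's accept lies in that closure (i.e. whether F accepts ε). A single-symbol fragment has closure size 1 and does not accept ε.
  ba : |closure| equals the left operand's closure size = 1 (its accept is not ε-reachable, so the closure stops there)
  (ba)* : the star's fresh start ε-reaches both the body's start and the fresh accept: |closure| = 2 + 1 = 3
  (ba)*bc : the left operand accepts ε, so the closure extends into the next operand (via the concat ε-link); |closure| = 3 + 1 = 4
  b ∪ (ba)*bc : |closure| = 1 + 1 + 4 = 6 (the new accept is not ε-reachable since no branch accepts ε)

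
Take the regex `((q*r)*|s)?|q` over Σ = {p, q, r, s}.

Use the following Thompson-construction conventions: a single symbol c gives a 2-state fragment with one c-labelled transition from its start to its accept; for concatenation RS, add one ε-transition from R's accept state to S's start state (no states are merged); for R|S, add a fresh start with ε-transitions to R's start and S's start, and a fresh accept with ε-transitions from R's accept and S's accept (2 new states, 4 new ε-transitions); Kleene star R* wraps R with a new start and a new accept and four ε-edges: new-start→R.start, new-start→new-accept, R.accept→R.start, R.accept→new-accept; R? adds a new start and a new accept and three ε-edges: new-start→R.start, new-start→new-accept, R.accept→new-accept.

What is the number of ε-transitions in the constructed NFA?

By structural recursion:
Each of the 4 symbol leaves contributes 0 ε-transitions.
  q* : 4 ε-transitions
  q*r : 5 ε-transitions
  (q*r)* : 9 ε-transitions
  (q*r)*|s : 13 ε-transitions
  ((q*r)*|s)? : 16 ε-transitions
  ((q*r)*|s)?|q : 20 ε-transitions

20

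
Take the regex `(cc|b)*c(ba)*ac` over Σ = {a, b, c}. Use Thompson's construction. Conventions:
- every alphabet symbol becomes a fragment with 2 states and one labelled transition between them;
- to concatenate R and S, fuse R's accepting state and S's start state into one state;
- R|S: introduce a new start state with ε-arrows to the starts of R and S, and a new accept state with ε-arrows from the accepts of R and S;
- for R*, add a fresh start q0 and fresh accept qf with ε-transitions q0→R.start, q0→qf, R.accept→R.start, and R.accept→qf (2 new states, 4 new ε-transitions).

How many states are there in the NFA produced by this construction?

Per subexpression:
Each of the 8 symbol leaves contributes a 2-state fragment.
  cc : 3 states
  cc|b : 7 states
  (cc|b)* : 9 states
  ba : 3 states
  (ba)* : 5 states
  (cc|b)*c(ba)*ac : 16 states

16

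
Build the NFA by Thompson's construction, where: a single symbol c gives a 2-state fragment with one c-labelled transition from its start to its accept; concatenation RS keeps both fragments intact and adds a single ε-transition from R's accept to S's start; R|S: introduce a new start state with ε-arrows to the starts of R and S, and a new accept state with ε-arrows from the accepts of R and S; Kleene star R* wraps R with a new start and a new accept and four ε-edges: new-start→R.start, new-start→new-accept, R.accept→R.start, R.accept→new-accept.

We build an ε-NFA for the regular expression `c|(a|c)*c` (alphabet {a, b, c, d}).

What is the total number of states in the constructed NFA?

Building bottom-up:
Each of the 4 symbol leaves contributes a 2-state fragment.
  a|c : 6 states
  (a|c)* : 8 states
  (a|c)*c : 10 states
  c|(a|c)*c : 14 states

14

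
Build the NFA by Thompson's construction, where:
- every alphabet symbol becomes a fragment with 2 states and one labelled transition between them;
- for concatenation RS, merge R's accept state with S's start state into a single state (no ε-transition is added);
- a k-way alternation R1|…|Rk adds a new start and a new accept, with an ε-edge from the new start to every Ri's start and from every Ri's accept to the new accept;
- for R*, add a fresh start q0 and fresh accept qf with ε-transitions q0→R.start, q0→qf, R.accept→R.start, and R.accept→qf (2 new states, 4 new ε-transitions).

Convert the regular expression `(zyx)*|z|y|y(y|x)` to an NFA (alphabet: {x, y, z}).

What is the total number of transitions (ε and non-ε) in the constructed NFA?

Recursing over subexpressions:
Each of the 8 symbol leaves contributes 1 transition (1 symbol, 0 ε).
  zyx — 3 transitions (3 symbol, 0 ε)
  (zyx)* — 7 transitions (3 symbol, 4 ε)
  y|x — 6 transitions (2 symbol, 4 ε)
  y(y|x) — 7 transitions (3 symbol, 4 ε)
  (zyx)*|z|y|y(y|x) — 24 transitions (8 symbol, 16 ε)

24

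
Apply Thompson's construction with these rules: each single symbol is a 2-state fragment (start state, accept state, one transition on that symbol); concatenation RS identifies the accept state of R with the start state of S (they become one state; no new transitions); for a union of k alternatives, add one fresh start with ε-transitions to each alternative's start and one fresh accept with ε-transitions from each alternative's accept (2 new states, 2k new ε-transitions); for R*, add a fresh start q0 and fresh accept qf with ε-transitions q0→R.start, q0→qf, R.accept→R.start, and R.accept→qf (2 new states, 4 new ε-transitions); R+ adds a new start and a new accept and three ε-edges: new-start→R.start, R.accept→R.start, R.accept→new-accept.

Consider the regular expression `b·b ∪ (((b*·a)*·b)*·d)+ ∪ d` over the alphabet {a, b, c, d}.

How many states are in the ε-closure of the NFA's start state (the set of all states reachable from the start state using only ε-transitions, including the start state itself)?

Compute the ε-closure size of each fragment's start state recursively; a symbol fragment's start has no outgoing ε-edge, so its closure is just itself (size 1).
  b·b → same as the first factor's closure: C = 1
  b* → the star's fresh start ε-reaches both the body's start and the fresh accept: C = 2 + 1 = 3
  b*·a → the left operand accepts ε, so the closure extends into the next operand (the shared merged state is already counted); C = 3 + (1−1) = 3
  (b*·a)* → the star's fresh start ε-reaches both the body's start and the fresh accept: C = 2 + 3 = 5
  (b*·a)*·b → the left operand accepts ε, so the closure extends into the next operand (the shared merged state is already counted); C = 5 + (1−1) = 5
  ((b*·a)*·b)* → C = 1 (new start) + 5 (body) + 1 (new accept) = 7
  ((b*·a)*·b)*·d → C = 7 + (1−1) = 7 (closure spills across the concat boundary because the left factor accepts ε)
  (((b*·a)*·b)*·d)+ → C = 1 + 7 = 8 (the body doesn't accept ε, so the new accept is not reached)
  b·b ∪ (((b*·a)*·b)*·d)+ ∪ d → new start ε-reaches every alternative's start; none of them accept ε, so the new accept is not reached: C = 1 + 1 + 8 + 1 = 11

11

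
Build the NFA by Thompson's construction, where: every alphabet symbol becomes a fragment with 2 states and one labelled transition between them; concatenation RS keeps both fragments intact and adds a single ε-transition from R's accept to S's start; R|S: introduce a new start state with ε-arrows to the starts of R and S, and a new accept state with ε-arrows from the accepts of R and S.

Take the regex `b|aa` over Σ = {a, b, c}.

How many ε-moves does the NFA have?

Recursing over subexpressions:
Each of the 3 symbol leaves contributes 0 ε-transitions.
  aa → 1 ε-transition
  b|aa → 5 ε-transitions

5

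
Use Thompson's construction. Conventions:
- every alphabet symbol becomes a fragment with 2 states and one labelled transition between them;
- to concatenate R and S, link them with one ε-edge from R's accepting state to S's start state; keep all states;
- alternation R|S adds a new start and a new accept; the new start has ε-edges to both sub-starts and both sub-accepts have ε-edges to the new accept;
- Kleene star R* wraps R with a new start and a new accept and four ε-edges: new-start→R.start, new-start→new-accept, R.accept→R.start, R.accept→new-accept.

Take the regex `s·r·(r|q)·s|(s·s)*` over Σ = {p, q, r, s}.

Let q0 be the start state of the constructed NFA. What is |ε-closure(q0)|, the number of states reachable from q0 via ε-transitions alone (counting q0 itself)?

Compute the ε-closure size of each fragment's start state recursively; a symbol fragment's start has no outgoing ε-edge, so its closure is just itself (size 1).
  r|q : new start ε-reaches every alternative's start; none of them accept ε, so the new accept is not reached: C = 1 + 1 + 1 = 3
  s·r·(r|q)·s : C equals the left operand's closure size = 1 (its accept is not ε-reachable, so the closure stops there)
  s·s : C equals the left operand's closure size = 1 (its accept is not ε-reachable, so the closure stops there)
  (s·s)* : the star's fresh start ε-reaches both the body's start and the fresh accept: C = 2 + 1 = 3
  s·r·(r|q)·s|(s·s)* : C = 1 (new start) + (1 + 3) + 1 (new accept, since some branch ε-reaches its own accept) = 6

6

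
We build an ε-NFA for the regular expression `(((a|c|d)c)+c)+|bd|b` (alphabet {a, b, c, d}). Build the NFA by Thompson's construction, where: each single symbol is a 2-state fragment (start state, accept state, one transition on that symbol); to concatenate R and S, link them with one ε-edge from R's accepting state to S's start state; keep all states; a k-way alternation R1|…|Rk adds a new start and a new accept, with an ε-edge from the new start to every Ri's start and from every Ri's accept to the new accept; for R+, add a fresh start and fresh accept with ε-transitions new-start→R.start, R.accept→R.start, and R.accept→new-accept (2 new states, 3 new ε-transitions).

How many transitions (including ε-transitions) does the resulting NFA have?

29

Bottom-up over the parse tree:
Each of the 8 symbol leaves contributes 1 transition (1 symbol, 0 ε).
  a|c|d — 9 transitions (3 symbol, 6 ε)
  (a|c|d)c — 11 transitions (4 symbol, 7 ε)
  ((a|c|d)c)+ — 14 transitions (4 symbol, 10 ε)
  ((a|c|d)c)+c — 16 transitions (5 symbol, 11 ε)
  (((a|c|d)c)+c)+ — 19 transitions (5 symbol, 14 ε)
  bd — 3 transitions (2 symbol, 1 ε)
  (((a|c|d)c)+c)+|bd|b — 29 transitions (8 symbol, 21 ε)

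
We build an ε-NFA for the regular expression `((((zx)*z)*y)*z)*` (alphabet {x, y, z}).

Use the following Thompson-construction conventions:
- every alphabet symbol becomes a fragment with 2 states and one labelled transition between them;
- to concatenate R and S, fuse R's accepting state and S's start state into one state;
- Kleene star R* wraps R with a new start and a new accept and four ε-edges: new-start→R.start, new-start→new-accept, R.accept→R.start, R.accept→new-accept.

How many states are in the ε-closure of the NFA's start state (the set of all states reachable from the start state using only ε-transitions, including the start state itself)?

Compute the ε-closure size of each fragment's start state recursively; a symbol fragment's start has no outgoing ε-edge, so its closure is just itself (size 1).
  zx : same as the first factor's closure: |closure| = 1
  (zx)* : the star's fresh start ε-reaches both the body's start and the fresh accept: |closure| = 2 + 1 = 3
  (zx)*z : |closure| = 3 + (1−1) = 3 (closure spills across the concat boundary because the left factor accepts ε)
  ((zx)*z)* : the star's fresh start ε-reaches both the body's start and the fresh accept: |closure| = 2 + 3 = 5
  ((zx)*z)*y : |closure| = 5 + (1−1) = 5 (closure spills across the concat boundary because the left factor accepts ε)
  (((zx)*z)*y)* : new start has ε-edges to the inner start and to the new accept, so |closure| = 2 + 5 = 7
  (((zx)*z)*y)*z : |closure| = 7 + (1−1) = 7 (closure spills across the concat boundary because the left factor accepts ε)
  ((((zx)*z)*y)*z)* : the star's fresh start ε-reaches both the body's start and the fresh accept: |closure| = 2 + 7 = 9

9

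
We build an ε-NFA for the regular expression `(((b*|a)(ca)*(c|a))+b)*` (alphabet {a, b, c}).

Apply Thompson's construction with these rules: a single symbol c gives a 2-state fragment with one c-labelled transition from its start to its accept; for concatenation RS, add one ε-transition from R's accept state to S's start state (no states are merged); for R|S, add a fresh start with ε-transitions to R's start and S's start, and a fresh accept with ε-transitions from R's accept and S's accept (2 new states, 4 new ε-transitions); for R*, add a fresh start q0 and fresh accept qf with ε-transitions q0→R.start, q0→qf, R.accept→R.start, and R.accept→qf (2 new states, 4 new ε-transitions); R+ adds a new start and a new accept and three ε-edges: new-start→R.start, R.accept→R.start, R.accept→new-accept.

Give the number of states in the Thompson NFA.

26

By structural recursion:
Each of the 7 symbol leaves contributes a 2-state fragment.
  b* = 4 states
  b*|a = 8 states
  ca = 4 states
  (ca)* = 6 states
  c|a = 6 states
  (b*|a)(ca)*(c|a) = 20 states
  ((b*|a)(ca)*(c|a))+ = 22 states
  ((b*|a)(ca)*(c|a))+b = 24 states
  (((b*|a)(ca)*(c|a))+b)* = 26 states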